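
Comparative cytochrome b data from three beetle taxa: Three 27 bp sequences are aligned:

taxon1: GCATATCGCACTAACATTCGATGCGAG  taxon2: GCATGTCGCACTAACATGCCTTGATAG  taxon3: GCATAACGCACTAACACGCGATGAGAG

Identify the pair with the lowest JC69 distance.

taxon1–taxon2: 6/27 differ, p = 0.222, d = 0.264.
taxon1–taxon3: 4/27 differ, p = 0.148, d = 0.165.
taxon2–taxon3: 6/27 differ, p = 0.222, d = 0.264.
The smallest distance is between taxon1 and taxon3.

taxon1 and taxon3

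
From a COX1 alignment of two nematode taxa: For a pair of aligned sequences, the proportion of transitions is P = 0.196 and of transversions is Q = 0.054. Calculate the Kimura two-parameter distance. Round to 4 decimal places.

Under the Kimura two-parameter model, d = −½ ln(1 − 2P − Q) − ¼ ln(1 − 2Q).
1 − 2P − Q = 0.554, giving −½ ln(0.554) = 0.295295.
1 − 2Q = 0.892, giving −¼ ln(0.892) = 0.028572.
d = 0.295295 + 0.028572 = 0.323867.

0.3239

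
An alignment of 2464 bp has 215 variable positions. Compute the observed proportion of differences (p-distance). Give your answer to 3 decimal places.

p = 215/2464 = 0.087256… ≈ 0.087 (to 3 d.p.).

0.087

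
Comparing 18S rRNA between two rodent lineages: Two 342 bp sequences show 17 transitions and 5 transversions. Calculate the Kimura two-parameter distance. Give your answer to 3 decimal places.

0.068

P = 17/342 ≈ 0.049708 and Q = 5/342 ≈ 0.01462.
Under the Kimura two-parameter model, d = −½ ln(1 − 2P − Q) − ¼ ln(1 − 2Q).
1 − 2P − Q = 0.885964, giving −½ ln(0.885964) = 0.060539.
1 − 2Q = 0.97076, giving −¼ ln(0.97076) = 0.007419.
d = 0.060539 + 0.007419 = 0.067958.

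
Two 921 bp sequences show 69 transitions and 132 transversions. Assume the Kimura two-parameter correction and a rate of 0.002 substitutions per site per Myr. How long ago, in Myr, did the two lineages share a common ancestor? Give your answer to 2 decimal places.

64.48

P = 69/921 ≈ 0.074919 and Q = 132/921 ≈ 0.143322.
Under the Kimura two-parameter model, d = −½ ln(1 − 2P − Q) − ¼ ln(1 − 2Q).
1 − 2P − Q = 0.70684, giving −½ ln(0.70684) = 0.173475.
1 − 2Q = 0.713356, giving −¼ ln(0.713356) = 0.084444.
d = 0.173475 + 0.084444 = 0.257919.
Under a molecular clock d = 2μt, so t = d/(2μ) = 0.257919 / (2 × 0.002) = 64.48 Myr.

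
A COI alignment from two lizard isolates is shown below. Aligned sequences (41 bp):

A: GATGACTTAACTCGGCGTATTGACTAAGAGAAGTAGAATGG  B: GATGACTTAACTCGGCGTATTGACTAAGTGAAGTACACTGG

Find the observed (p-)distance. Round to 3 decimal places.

0.073

The sequences differ at 3 of 41 positions (sites 29, 36, 38).
p = 3/41 = 0.073170… ≈ 0.073 (to 3 d.p.).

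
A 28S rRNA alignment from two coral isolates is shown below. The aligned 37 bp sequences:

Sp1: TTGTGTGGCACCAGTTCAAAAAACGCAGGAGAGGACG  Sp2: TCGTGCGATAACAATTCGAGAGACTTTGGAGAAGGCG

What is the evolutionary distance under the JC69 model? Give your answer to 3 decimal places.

The sequences differ at 14 of 37 sites, so p = 14/37 ≈ 0.378378.
d = −(3/4) ln(1 − 4p/3) = −0.75 ln(1 − 0.504504) = −0.75 ln(0.495496)
  = −0.75 × (-0.702196) = 0.526647 substitutions/site.

0.527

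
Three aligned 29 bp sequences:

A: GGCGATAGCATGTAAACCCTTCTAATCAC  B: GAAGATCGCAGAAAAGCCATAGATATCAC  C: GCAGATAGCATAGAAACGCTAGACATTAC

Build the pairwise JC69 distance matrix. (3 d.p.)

A–B: 12/29 sites differ → p ≈ 0.413793, d = −0.75 ln(1 − 0.551724) = 0.601760 ≈ 0.602.
A–C: 10/29 sites differ → p ≈ 0.344828, d = −0.75 ln(1 − 0.459771) = 0.461822 ≈ 0.462.
B–C: 9/29 sites differ → p ≈ 0.310345, d = −0.75 ln(1 − 0.413793) = 0.400562 ≈ 0.401.

d(A,B) = 0.602, d(A,C) = 0.462, d(B,C) = 0.401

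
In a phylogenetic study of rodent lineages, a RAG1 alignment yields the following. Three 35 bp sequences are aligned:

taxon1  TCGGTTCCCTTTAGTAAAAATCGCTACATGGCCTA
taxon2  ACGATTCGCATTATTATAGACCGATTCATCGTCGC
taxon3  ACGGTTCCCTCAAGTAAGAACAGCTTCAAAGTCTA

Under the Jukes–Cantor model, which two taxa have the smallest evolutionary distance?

taxon1–taxon2: 14/35 differ, p = 0.400, d = 0.572.
taxon1–taxon3: 10/35 differ, p = 0.286, d = 0.360.
taxon2–taxon3: 15/35 differ, p = 0.429, d = 0.635.
The smallest distance is between taxon1 and taxon3.

taxon1 and taxon3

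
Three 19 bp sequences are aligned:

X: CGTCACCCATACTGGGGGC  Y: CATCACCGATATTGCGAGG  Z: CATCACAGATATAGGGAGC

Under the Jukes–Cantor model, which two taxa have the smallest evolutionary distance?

X–Y: 6/19 differ, p = 0.316, d = 0.410.
X–Z: 6/19 differ, p = 0.316, d = 0.410.
Y–Z: 4/19 differ, p = 0.211, d = 0.247.
The smallest distance is between Y and Z.

Y and Z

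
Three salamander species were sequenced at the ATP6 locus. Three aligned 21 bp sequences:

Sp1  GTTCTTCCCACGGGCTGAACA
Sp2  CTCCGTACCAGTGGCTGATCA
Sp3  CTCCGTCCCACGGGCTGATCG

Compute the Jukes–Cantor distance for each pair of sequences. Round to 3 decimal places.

Sp1–Sp2: 7/21 sites differ → p ≈ 0.333333, d = −0.75 ln(1 − 0.444444) = 0.440839 ≈ 0.441.
Sp1–Sp3: 5/21 sites differ → p ≈ 0.238095, d = −0.75 ln(1 − 0.31746) = 0.286451 ≈ 0.286.
Sp2–Sp3: 4/21 sites differ → p ≈ 0.190476, d = −0.75 ln(1 − 0.253968) = 0.219740 ≈ 0.220.

d(Sp1,Sp2) = 0.441, d(Sp1,Sp3) = 0.286, d(Sp2,Sp3) = 0.220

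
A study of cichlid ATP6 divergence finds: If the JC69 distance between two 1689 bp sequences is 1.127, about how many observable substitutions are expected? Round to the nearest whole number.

985

Invert JC69: p = (3/4)(1 − e^(−4d/3)) = 0.75 × (1 − e^(-1.502667)) = 0.75 × (1 − 0.222536) = 0.583098.
Expected differing sites = pL ≈ 0.583098 × 1689 = 984.852522 ≈ 985.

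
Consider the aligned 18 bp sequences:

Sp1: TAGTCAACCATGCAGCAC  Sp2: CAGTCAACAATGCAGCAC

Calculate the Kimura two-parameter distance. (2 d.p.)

Of 18 sites, 1 differences are transitions and 1 are transversions, so P = 1/18 ≈ 0.055556 and Q = 1/18 ≈ 0.055556.
Under the Kimura two-parameter model, d = −½ ln(1 − 2P − Q) − ¼ ln(1 − 2Q).
1 − 2P − Q = 0.833332, giving −½ ln(0.833332) = 0.091162.
1 − 2Q = 0.888888, giving −¼ ln(0.888888) = 0.029446.
d = 0.091162 + 0.029446 = 0.120608.

0.12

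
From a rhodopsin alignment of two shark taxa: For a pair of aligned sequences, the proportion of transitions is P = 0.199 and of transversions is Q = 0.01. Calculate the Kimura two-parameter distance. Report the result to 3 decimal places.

Under the Kimura two-parameter model, d = −½ ln(1 − 2P − Q) − ¼ ln(1 − 2Q).
1 − 2P − Q = 0.592, giving −½ ln(0.592) = 0.262124.
1 − 2Q = 0.98, giving −¼ ln(0.98) = 0.005051.
d = 0.262124 + 0.005051 = 0.267175.

0.267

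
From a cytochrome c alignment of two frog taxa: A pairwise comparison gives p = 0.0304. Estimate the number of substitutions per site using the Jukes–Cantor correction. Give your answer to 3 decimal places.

d = −(3/4) ln(1 − 4p/3) = −0.75 ln(1 − 0.040533) = −0.75 ln(0.959467)
  = −0.75 × (-0.041377) = 0.031033 substitutions/site.

0.031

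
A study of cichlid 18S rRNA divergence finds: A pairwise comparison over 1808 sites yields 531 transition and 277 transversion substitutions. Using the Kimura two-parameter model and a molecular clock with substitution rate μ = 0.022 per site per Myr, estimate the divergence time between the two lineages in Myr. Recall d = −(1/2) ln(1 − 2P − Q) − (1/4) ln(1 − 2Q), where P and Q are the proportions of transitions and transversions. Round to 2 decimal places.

P = 531/1808 ≈ 0.293695 and Q = 277/1808 ≈ 0.153208.
Under the Kimura two-parameter model, d = −½ ln(1 − 2P − Q) − ¼ ln(1 − 2Q).
1 − 2P − Q = 0.259402, giving −½ ln(0.259402) = 0.674688.
1 − 2Q = 0.693584, giving −¼ ln(0.693584) = 0.091471.
d = 0.674688 + 0.091471 = 0.766159.
Under a molecular clock d = 2μt, so t = d/(2μ) = 0.766159 / (2 × 0.022) = 17.41 Myr.

17.41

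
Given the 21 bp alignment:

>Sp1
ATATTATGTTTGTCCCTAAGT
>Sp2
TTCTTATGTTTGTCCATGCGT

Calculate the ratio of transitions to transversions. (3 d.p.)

0.250

Transitions are A↔G and C↔T; transversions are all other mismatches.
Transitions: 1. Transversions: 4.
R = 1/4 = 0.250.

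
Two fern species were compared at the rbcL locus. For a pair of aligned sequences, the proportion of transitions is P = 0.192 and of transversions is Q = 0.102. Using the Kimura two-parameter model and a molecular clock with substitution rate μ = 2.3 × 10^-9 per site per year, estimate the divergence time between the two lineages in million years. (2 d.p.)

Under the Kimura two-parameter model, d = −½ ln(1 − 2P − Q) − ¼ ln(1 − 2Q).
1 − 2P − Q = 0.514, giving −½ ln(0.514) = 0.332766.
1 − 2Q = 0.796, giving −¼ ln(0.796) = 0.057039.
d = 0.332766 + 0.057039 = 0.389805.
Under a molecular clock d = 2μt, so t = d/(2μ) = 0.389805 / (2 × 2.3 × 10^-9) = 84.74 million years.

84.74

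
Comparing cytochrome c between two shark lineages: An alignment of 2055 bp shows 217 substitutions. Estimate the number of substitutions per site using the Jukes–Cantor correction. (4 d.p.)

p = 217/2055 ≈ 0.105596.
d = −(3/4) ln(1 − 4p/3) = −0.75 ln(1 − 0.140795) = −0.75 ln(0.859205)
  = −0.75 × (-0.151748) = 0.113811 substitutions/site.

0.1138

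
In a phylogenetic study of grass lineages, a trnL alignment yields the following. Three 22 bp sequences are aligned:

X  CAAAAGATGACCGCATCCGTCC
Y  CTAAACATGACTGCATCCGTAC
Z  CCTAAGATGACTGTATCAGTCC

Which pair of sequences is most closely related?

X and Y

X–Y: 4/22 differ, p = 0.182, d = 0.208.
X–Z: 5/22 differ, p = 0.227, d = 0.271.
Y–Z: 6/22 differ, p = 0.273, d = 0.339.
The smallest distance is between X and Y.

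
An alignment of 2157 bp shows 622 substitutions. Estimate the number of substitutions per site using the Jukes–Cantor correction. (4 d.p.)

p = 622/2157 ≈ 0.288363.
d = −(3/4) ln(1 − 4p/3) = −0.75 ln(1 − 0.384484) = −0.75 ln(0.615516)
  = −0.75 × (-0.485294) = 0.363971 substitutions/site.

0.3640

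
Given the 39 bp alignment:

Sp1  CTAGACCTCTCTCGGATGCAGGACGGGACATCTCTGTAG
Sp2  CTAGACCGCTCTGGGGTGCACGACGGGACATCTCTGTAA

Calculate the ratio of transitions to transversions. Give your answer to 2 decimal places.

Transitions are A↔G and C↔T; transversions are all other mismatches.
Transitions: 2. Transversions: 3.
R = 2/3 = 0.666666… ≈ 0.67 (to 2 d.p.).

0.67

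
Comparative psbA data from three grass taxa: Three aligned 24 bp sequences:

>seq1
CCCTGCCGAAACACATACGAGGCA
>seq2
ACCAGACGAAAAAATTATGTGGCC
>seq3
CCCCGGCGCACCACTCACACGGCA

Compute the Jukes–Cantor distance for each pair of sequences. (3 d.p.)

d(seq1,seq2) = 0.520, d(seq1,seq3) = 0.441, d(seq2,seq3) = 0.824

seq1–seq2: 9/24 sites differ → p = 0.375, d = −0.75 ln(1 − 0.5) = 0.519860 ≈ 0.520.
seq1–seq3: 8/24 sites differ → p ≈ 0.333333, d = −0.75 ln(1 − 0.444444) = 0.440839 ≈ 0.441.
seq2–seq3: 12/24 sites differ → p = 0.5, d = −0.75 ln(1 − 0.666667) = 0.823960 ≈ 0.824.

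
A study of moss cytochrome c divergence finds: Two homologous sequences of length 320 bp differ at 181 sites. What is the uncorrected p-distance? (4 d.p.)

0.5656

p = 181/320 = 0.565625 ≈ 0.5656 (to 4 d.p.).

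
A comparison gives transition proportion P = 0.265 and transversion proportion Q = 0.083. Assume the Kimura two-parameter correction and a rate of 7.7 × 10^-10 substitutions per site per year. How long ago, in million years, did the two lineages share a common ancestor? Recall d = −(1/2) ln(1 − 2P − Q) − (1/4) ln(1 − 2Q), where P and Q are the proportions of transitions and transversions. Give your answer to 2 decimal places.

Under the Kimura two-parameter model, d = −½ ln(1 − 2P − Q) − ¼ ln(1 − 2Q).
1 − 2P − Q = 0.387, giving −½ ln(0.387) = 0.474665.
1 − 2Q = 0.834, giving −¼ ln(0.834) = 0.045380.
d = 0.474665 + 0.045380 = 0.520045.
Under a molecular clock d = 2μt, so t = d/(2μ) = 0.520045 / (2 × 7.7 × 10^-10) = 337.69 million years.

337.69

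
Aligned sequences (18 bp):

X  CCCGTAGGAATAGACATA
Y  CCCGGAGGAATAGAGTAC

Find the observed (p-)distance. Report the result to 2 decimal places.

The sequences differ at 5 of 18 positions (sites 5, 15, 16, 17, 18).
p = 5/18 = 0.277777… ≈ 0.28 (to 2 d.p.).

0.28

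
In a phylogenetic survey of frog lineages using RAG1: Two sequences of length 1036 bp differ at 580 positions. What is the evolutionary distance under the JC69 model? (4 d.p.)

p = 580/1036 ≈ 0.559846.
d = −(3/4) ln(1 − 4p/3) = −0.75 ln(1 − 0.746461) = −0.75 ln(0.253539)
  = −0.75 × (-1.372238) = 1.029179 substitutions/site.

1.0292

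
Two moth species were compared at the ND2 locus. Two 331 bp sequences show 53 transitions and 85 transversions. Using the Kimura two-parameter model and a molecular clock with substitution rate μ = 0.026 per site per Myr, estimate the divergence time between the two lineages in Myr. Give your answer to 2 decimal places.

11.74

P = 53/331 ≈ 0.160121 and Q = 85/331 ≈ 0.256798.
Under the Kimura two-parameter model, d = −½ ln(1 − 2P − Q) − ¼ ln(1 − 2Q).
1 − 2P − Q = 0.42296, giving −½ ln(0.42296) = 0.430239.
1 − 2Q = 0.486404, giving −¼ ln(0.486404) = 0.180179.
d = 0.430239 + 0.180179 = 0.610418.
Under a molecular clock d = 2μt, so t = d/(2μ) = 0.610418 / (2 × 0.026) = 11.74 Myr.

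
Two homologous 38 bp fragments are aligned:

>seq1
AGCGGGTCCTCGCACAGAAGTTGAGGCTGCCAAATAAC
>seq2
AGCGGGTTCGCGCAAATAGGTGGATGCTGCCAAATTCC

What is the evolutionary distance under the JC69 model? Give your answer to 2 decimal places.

The sequences differ at 9 of 38 sites (8, 10, 15, 17, 19, 22, 25, 36, 37), so p = 9/38 ≈ 0.236842.
d = −(3/4) ln(1 − 4p/3) = −0.75 ln(1 − 0.315789) = −0.75 ln(0.684211)
  = −0.75 × (-0.379489) = 0.284617 substitutions/site.

0.28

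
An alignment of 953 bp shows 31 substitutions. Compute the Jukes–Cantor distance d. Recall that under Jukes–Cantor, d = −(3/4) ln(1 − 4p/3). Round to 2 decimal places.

0.03

p = 31/953 ≈ 0.032529.
d = −(3/4) ln(1 − 4p/3) = −0.75 ln(1 − 0.043372) = −0.75 ln(0.956628)
  = −0.75 × (-0.044341) = 0.033256 substitutions/site.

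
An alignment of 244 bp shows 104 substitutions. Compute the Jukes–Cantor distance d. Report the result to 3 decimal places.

p = 104/244 ≈ 0.42623.
d = −(3/4) ln(1 − 4p/3) = −0.75 ln(1 − 0.568307) = −0.75 ln(0.431693)
  = −0.75 × (-0.840041) = 0.630031 substitutions/site.

0.630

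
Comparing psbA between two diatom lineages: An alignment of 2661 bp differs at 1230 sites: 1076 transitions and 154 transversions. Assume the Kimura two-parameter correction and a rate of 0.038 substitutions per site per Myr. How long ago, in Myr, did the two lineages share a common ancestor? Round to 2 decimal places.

P = 1076/2661 ≈ 0.404359 and Q = 154/2661 ≈ 0.057873.
Under the Kimura two-parameter model, d = −½ ln(1 − 2P − Q) − ¼ ln(1 − 2Q).
1 − 2P − Q = 0.133409, giving −½ ln(0.133409) = 1.007168.
1 − 2Q = 0.884254, giving −¼ ln(0.884254) = 0.030753.
d = 1.007168 + 0.030753 = 1.037921.
Under a molecular clock d = 2μt, so t = d/(2μ) = 1.037921 / (2 × 0.038) = 13.66 Myr.

13.66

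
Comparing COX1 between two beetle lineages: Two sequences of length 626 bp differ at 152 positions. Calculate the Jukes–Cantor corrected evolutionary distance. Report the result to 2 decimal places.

p = 152/626 ≈ 0.242812.
d = −(3/4) ln(1 − 4p/3) = −0.75 ln(1 − 0.323749) = −0.75 ln(0.676251)
  = −0.75 × (-0.391191) = 0.293393 substitutions/site.

0.29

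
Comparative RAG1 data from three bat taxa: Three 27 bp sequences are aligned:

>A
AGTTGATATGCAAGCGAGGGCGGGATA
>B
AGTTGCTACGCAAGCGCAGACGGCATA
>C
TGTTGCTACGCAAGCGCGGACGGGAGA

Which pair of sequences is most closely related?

A–B: 6/27 differ, p = 0.222, d = 0.264.
A–C: 6/27 differ, p = 0.222, d = 0.264.
B–C: 4/27 differ, p = 0.148, d = 0.165.
The smallest distance is between B and C.

B and C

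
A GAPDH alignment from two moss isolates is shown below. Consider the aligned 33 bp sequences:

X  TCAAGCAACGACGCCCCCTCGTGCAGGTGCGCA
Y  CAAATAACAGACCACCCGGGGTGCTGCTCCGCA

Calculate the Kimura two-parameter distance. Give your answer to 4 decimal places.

Of 33 sites, 1 differences are transitions and 13 are transversions, so P = 1/33 ≈ 0.030303 and Q = 13/33 ≈ 0.393939.
Under the Kimura two-parameter model, d = −½ ln(1 − 2P − Q) − ¼ ln(1 − 2Q).
1 − 2P − Q = 0.545455, giving −½ ln(0.545455) = 0.303067.
1 − 2Q = 0.212122, giving −¼ ln(0.212122) = 0.387648.
d = 0.303067 + 0.387648 = 0.690715.

0.6907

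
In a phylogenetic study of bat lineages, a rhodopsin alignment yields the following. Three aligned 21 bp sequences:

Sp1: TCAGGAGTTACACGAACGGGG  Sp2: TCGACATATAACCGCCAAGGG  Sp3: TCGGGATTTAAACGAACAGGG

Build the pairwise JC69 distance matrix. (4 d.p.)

d(Sp1,Sp2) = 0.8990, d(Sp1,Sp3) = 0.2197, d(Sp2,Sp3) = 0.4408

Sp1–Sp2: 11/21 sites differ → p ≈ 0.52381, d = −0.75 ln(1 − 0.698413) = 0.899023 ≈ 0.8990.
Sp1–Sp3: 4/21 sites differ → p ≈ 0.190476, d = −0.75 ln(1 − 0.253968) = 0.219740 ≈ 0.2197.
Sp2–Sp3: 7/21 sites differ → p ≈ 0.333333, d = −0.75 ln(1 − 0.444444) = 0.440839 ≈ 0.4408.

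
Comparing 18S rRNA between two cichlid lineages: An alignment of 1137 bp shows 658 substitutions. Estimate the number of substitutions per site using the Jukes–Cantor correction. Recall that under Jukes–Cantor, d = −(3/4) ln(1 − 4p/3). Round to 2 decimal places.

p = 658/1137 ≈ 0.578716.
d = −(3/4) ln(1 − 4p/3) = −0.75 ln(1 − 0.771621) = −0.75 ln(0.228379)
  = −0.75 × (-1.476749) = 1.107562 substitutions/site.

1.11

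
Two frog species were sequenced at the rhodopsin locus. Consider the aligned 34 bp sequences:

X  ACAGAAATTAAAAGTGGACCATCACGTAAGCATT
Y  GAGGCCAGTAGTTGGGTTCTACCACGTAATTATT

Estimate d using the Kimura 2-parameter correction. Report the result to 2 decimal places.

Of 34 sites, 6 differences are transitions and 10 are transversions, so P = 6/34 ≈ 0.176471 and Q = 10/34 ≈ 0.294118.
Under the Kimura two-parameter model, d = −½ ln(1 − 2P − Q) − ¼ ln(1 − 2Q).
1 − 2P − Q = 0.35294, giving −½ ln(0.35294) = 0.520729.
1 − 2Q = 0.411764, giving −¼ ln(0.411764) = 0.221826.
d = 0.520729 + 0.221826 = 0.742555.

0.74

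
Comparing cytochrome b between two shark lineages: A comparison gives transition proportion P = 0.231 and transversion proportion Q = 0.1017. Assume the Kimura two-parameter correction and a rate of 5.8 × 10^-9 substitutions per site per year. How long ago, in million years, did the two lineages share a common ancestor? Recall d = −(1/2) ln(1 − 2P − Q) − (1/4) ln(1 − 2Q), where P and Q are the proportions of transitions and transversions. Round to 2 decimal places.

Under the Kimura two-parameter model, d = −½ ln(1 − 2P − Q) − ¼ ln(1 − 2Q).
1 − 2P − Q = 0.4363, giving −½ ln(0.4363) = 0.414713.
1 − 2Q = 0.7966, giving −¼ ln(0.7966) = 0.056851.
d = 0.414713 + 0.056851 = 0.471564.
Under a molecular clock d = 2μt, so t = d/(2μ) = 0.471564 / (2 × 5.8 × 10^-9) = 40.65 million years.

40.65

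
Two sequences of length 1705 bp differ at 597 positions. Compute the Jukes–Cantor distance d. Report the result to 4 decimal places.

0.4717

p = 597/1705 ≈ 0.350147.
d = −(3/4) ln(1 − 4p/3) = −0.75 ln(1 − 0.466863) = −0.75 ln(0.533137)
  = −0.75 × (-0.628977) = 0.471733 substitutions/site.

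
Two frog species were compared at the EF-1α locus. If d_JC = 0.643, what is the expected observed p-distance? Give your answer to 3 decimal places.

p = (3/4)(1 − e^(−4d/3)) = 0.75 × (1 − e^(-0.857333)) = 0.75 × (1 − 0.424292) = 0.431781.

0.432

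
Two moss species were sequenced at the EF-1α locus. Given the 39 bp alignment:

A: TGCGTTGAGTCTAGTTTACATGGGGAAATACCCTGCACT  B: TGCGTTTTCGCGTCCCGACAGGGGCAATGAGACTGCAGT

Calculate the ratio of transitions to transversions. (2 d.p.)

Transitions are A↔G and C↔T; transversions are all other mismatches.
Transitions: 2. Transversions: 15.
R = 2/15 = 0.133333… ≈ 0.13 (to 2 d.p.).

0.13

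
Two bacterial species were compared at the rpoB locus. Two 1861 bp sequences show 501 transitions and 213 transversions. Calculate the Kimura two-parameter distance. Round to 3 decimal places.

0.594

P = 501/1861 ≈ 0.26921 and Q = 213/1861 ≈ 0.114455.
Under the Kimura two-parameter model, d = −½ ln(1 − 2P − Q) − ¼ ln(1 − 2Q).
1 − 2P − Q = 0.347125, giving −½ ln(0.347125) = 0.529035.
1 − 2Q = 0.77109, giving −¼ ln(0.77109) = 0.064988.
d = 0.529035 + 0.064988 = 0.594023.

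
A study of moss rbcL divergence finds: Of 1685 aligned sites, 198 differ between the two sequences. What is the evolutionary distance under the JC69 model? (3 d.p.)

p = 198/1685 ≈ 0.117507.
d = −(3/4) ln(1 − 4p/3) = −0.75 ln(1 − 0.156676) = −0.75 ln(0.843324)
  = −0.75 × (-0.170404) = 0.127803 substitutions/site.

0.128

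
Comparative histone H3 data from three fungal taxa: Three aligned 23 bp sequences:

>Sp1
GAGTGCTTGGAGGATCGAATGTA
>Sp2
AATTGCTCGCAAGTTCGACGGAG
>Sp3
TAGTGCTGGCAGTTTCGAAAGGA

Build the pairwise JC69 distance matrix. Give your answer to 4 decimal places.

d(Sp1,Sp2) = 0.6501, d(Sp1,Sp3) = 0.3904, d(Sp2,Sp3) = 0.5532

Sp1–Sp2: 10/23 sites differ → p ≈ 0.434783, d = −0.75 ln(1 − 0.579711) = 0.650110 ≈ 0.6501.
Sp1–Sp3: 7/23 sites differ → p ≈ 0.304348, d = −0.75 ln(1 − 0.405797) = 0.390401 ≈ 0.3904.
Sp2–Sp3: 9/23 sites differ → p ≈ 0.391304, d = −0.75 ln(1 − 0.521739) = 0.553199 ≈ 0.5532.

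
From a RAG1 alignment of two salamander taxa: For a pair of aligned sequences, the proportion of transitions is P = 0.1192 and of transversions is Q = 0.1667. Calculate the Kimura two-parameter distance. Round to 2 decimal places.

0.36

Under the Kimura two-parameter model, d = −½ ln(1 − 2P − Q) − ¼ ln(1 − 2Q).
1 − 2P − Q = 0.5949, giving −½ ln(0.5949) = 0.259681.
1 − 2Q = 0.6666, giving −¼ ln(0.6666) = 0.101391.
d = 0.259681 + 0.101391 = 0.361072.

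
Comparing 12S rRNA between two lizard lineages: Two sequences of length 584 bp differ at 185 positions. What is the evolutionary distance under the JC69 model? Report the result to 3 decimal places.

0.412

p = 185/584 ≈ 0.316781.
d = −(3/4) ln(1 − 4p/3) = −0.75 ln(1 − 0.422375) = −0.75 ln(0.577625)
  = −0.75 × (-0.548830) = 0.411623 substitutions/site.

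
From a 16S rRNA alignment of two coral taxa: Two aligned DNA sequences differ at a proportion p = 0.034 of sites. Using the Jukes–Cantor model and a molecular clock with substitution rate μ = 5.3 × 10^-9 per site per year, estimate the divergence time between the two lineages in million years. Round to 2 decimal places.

d = −(3/4) ln(1 − 4p/3) = −0.75 ln(1 − 0.045333) = −0.75 ln(0.954667)
  = −0.75 × (-0.046393) = 0.034795 substitutions/site.
Under a molecular clock d = 2μt, so t = d/(2μ) = 0.034795 / (2 × 5.3 × 10^-9) = 3.28 million years.

3.28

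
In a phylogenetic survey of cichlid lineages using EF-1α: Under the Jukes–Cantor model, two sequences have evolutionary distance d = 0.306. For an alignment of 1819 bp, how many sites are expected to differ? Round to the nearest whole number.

Invert JC69: p = (3/4)(1 − e^(−4d/3)) = 0.75 × (1 − e^(-0.408)) = 0.75 × (1 − 0.664979) = 0.251266.
Expected differing sites = pL ≈ 0.251266 × 1819 = 457.052854 ≈ 457.

457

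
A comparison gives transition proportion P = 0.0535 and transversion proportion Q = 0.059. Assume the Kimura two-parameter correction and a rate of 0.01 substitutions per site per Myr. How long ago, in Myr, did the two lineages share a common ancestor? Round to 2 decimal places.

Under the Kimura two-parameter model, d = −½ ln(1 − 2P − Q) − ¼ ln(1 − 2Q).
1 − 2P − Q = 0.834, giving −½ ln(0.834) = 0.090761.
1 − 2Q = 0.882, giving −¼ ln(0.882) = 0.031391.
d = 0.090761 + 0.031391 = 0.122152.
Under a molecular clock d = 2μt, so t = d/(2μ) = 0.122152 / (2 × 0.01) = 6.11 Myr.

6.11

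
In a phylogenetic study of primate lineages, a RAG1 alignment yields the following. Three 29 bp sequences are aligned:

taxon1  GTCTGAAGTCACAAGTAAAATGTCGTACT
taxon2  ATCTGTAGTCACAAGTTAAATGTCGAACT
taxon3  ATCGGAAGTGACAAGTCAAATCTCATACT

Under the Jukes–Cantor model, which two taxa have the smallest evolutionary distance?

taxon1 and taxon2

taxon1–taxon2: 4/29 differ, p = 0.138, d = 0.152.
taxon1–taxon3: 6/29 differ, p = 0.207, d = 0.242.
taxon2–taxon3: 7/29 differ, p = 0.241, d = 0.291.
The smallest distance is between taxon1 and taxon2.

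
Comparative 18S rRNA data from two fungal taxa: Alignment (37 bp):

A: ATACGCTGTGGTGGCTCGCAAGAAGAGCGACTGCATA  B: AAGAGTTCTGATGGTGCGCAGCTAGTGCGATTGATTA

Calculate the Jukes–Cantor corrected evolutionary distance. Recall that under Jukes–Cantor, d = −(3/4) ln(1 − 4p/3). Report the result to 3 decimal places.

The sequences differ at 15 of 37 sites, so p = 15/37 ≈ 0.405405.
d = −(3/4) ln(1 − 4p/3) = −0.75 ln(1 − 0.54054) = −0.75 ln(0.45946)
  = −0.75 × (-0.777703) = 0.583277 substitutions/site.

0.583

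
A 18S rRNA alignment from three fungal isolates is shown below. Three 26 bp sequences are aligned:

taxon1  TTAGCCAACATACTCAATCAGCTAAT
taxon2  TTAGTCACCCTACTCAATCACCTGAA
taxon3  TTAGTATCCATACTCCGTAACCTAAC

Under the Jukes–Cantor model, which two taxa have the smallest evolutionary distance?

taxon1 and taxon2

taxon1–taxon2: 6/26 differ, p = 0.231, d = 0.276.
taxon1–taxon3: 9/26 differ, p = 0.346, d = 0.464.
taxon2–taxon3: 8/26 differ, p = 0.308, d = 0.396.
The smallest distance is between taxon1 and taxon2.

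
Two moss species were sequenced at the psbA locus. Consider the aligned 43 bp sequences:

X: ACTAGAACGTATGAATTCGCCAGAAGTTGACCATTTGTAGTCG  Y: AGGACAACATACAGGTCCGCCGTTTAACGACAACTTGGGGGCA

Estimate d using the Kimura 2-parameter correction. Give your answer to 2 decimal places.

0.94

Of 43 sites, 12 differences are transitions and 10 are transversions, so P = 12/43 ≈ 0.27907 and Q = 10/43 ≈ 0.232558.
Under the Kimura two-parameter model, d = −½ ln(1 − 2P − Q) − ¼ ln(1 − 2Q).
1 − 2P − Q = 0.209302, giving −½ ln(0.209302) = 0.781989.
1 − 2Q = 0.534884, giving −¼ ln(0.534884) = 0.156426.
d = 0.781989 + 0.156426 = 0.938415.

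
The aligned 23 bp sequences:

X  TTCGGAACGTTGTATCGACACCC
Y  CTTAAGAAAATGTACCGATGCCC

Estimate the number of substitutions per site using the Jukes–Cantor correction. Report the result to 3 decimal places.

The sequences differ at 11 of 23 sites, so p = 11/23 ≈ 0.478261.
d = −(3/4) ln(1 − 4p/3) = −0.75 ln(1 − 0.637681) = −0.75 ln(0.362319)
  = −0.75 × (-1.015230) = 0.761423 substitutions/site.

0.761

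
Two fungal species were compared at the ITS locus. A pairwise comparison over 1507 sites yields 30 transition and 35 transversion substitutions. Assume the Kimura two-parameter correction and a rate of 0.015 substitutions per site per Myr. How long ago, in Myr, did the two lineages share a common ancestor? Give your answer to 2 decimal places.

P = 30/1507 ≈ 0.019907 and Q = 35/1507 ≈ 0.023225.
Under the Kimura two-parameter model, d = −½ ln(1 − 2P − Q) − ¼ ln(1 − 2Q).
1 − 2P − Q = 0.936961, giving −½ ln(0.936961) = 0.032557.
1 − 2Q = 0.95355, giving −¼ ln(0.95355) = 0.011891.
d = 0.032557 + 0.011891 = 0.044448.
Under a molecular clock d = 2μt, so t = d/(2μ) = 0.044448 / (2 × 0.015) = 1.48 Myr.

1.48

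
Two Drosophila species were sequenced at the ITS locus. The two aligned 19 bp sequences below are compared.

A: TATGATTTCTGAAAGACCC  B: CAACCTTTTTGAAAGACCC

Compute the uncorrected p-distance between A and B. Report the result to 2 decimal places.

0.26

The sequences differ at 5 of 19 positions (sites 1, 3, 4, 5, 9).
p = 5/19 = 0.263157… ≈ 0.26 (to 2 d.p.).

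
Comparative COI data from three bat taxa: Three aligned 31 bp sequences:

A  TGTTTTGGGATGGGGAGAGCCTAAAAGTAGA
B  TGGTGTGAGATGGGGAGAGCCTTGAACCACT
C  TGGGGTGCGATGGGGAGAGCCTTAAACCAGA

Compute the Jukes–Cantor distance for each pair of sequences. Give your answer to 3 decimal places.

A–B: 9/31 sites differ → p ≈ 0.290323, d = −0.75 ln(1 − 0.387097) = 0.367161 ≈ 0.367.
A–C: 7/31 sites differ → p ≈ 0.225806, d = −0.75 ln(1 − 0.301075) = 0.268659 ≈ 0.269.
B–C: 5/31 sites differ → p ≈ 0.16129, d = −0.75 ln(1 − 0.215053) = 0.181604 ≈ 0.182.

d(A,B) = 0.367, d(A,C) = 0.269, d(B,C) = 0.182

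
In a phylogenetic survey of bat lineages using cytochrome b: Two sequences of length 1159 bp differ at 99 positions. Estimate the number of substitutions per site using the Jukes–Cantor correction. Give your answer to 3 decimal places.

p = 99/1159 ≈ 0.085418.
d = −(3/4) ln(1 − 4p/3) = −0.75 ln(1 − 0.113891) = −0.75 ln(0.886109)
  = −0.75 × (-0.120915) = 0.090686 substitutions/site.

0.091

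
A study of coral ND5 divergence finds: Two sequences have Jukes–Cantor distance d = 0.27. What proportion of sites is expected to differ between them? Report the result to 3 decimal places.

p = (3/4)(1 − e^(−4d/3)) = 0.75 × (1 − e^(-0.36)) = 0.75 × (1 − 0.697676) = 0.226743.

0.227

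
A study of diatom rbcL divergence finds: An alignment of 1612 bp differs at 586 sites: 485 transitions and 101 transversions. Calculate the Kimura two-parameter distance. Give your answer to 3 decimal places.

P = 485/1612 ≈ 0.300868 and Q = 101/1612 ≈ 0.062655.
Under the Kimura two-parameter model, d = −½ ln(1 − 2P − Q) − ¼ ln(1 − 2Q).
1 − 2P − Q = 0.335609, giving −½ ln(0.335609) = 0.545904.
1 − 2Q = 0.87469, giving −¼ ln(0.87469) = 0.033471.
d = 0.545904 + 0.033471 = 0.579375.

0.579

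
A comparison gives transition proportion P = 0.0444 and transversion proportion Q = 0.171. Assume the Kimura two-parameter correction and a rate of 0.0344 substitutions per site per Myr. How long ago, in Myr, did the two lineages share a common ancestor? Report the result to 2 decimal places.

3.71

Under the Kimura two-parameter model, d = −½ ln(1 − 2P − Q) − ¼ ln(1 − 2Q).
1 − 2P − Q = 0.7402, giving −½ ln(0.7402) = 0.150417.
1 − 2Q = 0.658, giving −¼ ln(0.658) = 0.104638.
d = 0.150417 + 0.104638 = 0.255055.
Under a molecular clock d = 2μt, so t = d/(2μ) = 0.255055 / (2 × 0.0344) = 3.71 Myr.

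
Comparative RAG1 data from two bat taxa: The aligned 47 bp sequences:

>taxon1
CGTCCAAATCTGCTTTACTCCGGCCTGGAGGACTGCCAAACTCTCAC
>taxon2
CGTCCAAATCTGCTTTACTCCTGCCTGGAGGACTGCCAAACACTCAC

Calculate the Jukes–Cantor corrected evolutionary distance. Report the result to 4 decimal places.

The sequences differ at 2 of 47 sites (22, 42), so p = 2/47 ≈ 0.042553.
d = −(3/4) ln(1 − 4p/3) = −0.75 ln(1 − 0.056737) = −0.75 ln(0.943263)
  = −0.75 × (-0.058410) = 0.043808 substitutions/site.

0.0438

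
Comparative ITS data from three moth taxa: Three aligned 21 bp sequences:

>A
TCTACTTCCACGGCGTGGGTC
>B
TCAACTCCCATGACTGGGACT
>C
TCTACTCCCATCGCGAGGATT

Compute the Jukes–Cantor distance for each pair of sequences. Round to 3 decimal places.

d(A,B) = 0.635, d(A,C) = 0.360, d(B,C) = 0.360

A–B: 9/21 sites differ → p ≈ 0.428571, d = −0.75 ln(1 − 0.571428) = 0.635472 ≈ 0.635.
A–C: 6/21 sites differ → p ≈ 0.285714, d = −0.75 ln(1 − 0.380952) = 0.359679 ≈ 0.360.
B–C: 6/21 sites differ → p ≈ 0.285714, d = −0.75 ln(1 − 0.380952) = 0.359679 ≈ 0.360.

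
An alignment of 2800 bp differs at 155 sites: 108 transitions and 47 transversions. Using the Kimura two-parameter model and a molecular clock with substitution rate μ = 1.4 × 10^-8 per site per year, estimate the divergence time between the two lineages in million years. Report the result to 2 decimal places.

P = 108/2800 ≈ 0.038571 and Q = 47/2800 ≈ 0.016786.
Under the Kimura two-parameter model, d = −½ ln(1 − 2P − Q) − ¼ ln(1 − 2Q).
1 − 2P − Q = 0.906072, giving −½ ln(0.906072) = 0.049318.
1 − 2Q = 0.966428, giving −¼ ln(0.966428) = 0.008537.
d = 0.049318 + 0.008537 = 0.057855.
Under a molecular clock d = 2μt, so t = d/(2μ) = 0.057855 / (2 × 1.4 × 10^-8) = 2.07 million years.

2.07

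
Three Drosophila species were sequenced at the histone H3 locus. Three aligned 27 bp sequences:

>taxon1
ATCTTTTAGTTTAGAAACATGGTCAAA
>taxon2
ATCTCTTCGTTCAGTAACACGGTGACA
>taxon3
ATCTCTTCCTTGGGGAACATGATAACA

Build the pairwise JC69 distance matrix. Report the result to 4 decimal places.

d(taxon1,taxon2) = 0.3181, d(taxon1,taxon3) = 0.4408, d(taxon2,taxon3) = 0.3181

taxon1–taxon2: 7/27 sites differ → p ≈ 0.259259, d = −0.75 ln(1 − 0.345679) = 0.318118 ≈ 0.3181.
taxon1–taxon3: 9/27 sites differ → p ≈ 0.333333, d = −0.75 ln(1 − 0.444444) = 0.440839 ≈ 0.4408.
taxon2–taxon3: 7/27 sites differ → p ≈ 0.259259, d = −0.75 ln(1 − 0.345679) = 0.318118 ≈ 0.3181.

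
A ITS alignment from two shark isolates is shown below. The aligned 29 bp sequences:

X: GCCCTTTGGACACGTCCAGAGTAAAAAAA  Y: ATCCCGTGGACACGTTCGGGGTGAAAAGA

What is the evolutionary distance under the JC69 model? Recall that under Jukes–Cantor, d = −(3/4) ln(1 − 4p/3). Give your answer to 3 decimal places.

The sequences differ at 9 of 29 sites (1, 2, 5, 6, 16, 18, 20, 23, 28), so p = 9/29 ≈ 0.310345.
d = −(3/4) ln(1 − 4p/3) = −0.75 ln(1 − 0.413793) = −0.75 ln(0.586207)
  = −0.75 × (-0.534082) = 0.400562 substitutions/site.

0.401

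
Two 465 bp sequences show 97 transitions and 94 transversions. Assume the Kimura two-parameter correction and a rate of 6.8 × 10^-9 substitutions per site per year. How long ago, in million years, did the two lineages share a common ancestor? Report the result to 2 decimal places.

45.03

P = 97/465 ≈ 0.208602 and Q = 94/465 ≈ 0.202151.
Under the Kimura two-parameter model, d = −½ ln(1 − 2P − Q) − ¼ ln(1 − 2Q).
1 − 2P − Q = 0.380645, giving −½ ln(0.380645) = 0.482944.
1 − 2Q = 0.595698, giving −¼ ln(0.595698) = 0.129505.
d = 0.482944 + 0.129505 = 0.612449.
Under a molecular clock d = 2μt, so t = d/(2μ) = 0.612449 / (2 × 6.8 × 10^-9) = 45.03 million years.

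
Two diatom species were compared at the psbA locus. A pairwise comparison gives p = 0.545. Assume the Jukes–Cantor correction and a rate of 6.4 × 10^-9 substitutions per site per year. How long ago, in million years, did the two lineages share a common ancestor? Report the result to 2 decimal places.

d = −(3/4) ln(1 − 4p/3) = −0.75 ln(1 − 0.726667) = −0.75 ln(0.273333)
  = −0.75 × (-1.297064) = 0.972798 substitutions/site.
Under a molecular clock d = 2μt, so t = d/(2μ) = 0.972798 / (2 × 6.4 × 10^-9) = 76.00 million years.

76.00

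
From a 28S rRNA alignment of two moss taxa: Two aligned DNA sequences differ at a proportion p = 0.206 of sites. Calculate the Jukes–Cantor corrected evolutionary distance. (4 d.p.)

0.2408

d = −(3/4) ln(1 − 4p/3) = −0.75 ln(1 − 0.274667) = −0.75 ln(0.725333)
  = −0.75 × (-0.321124) = 0.240843 substitutions/site.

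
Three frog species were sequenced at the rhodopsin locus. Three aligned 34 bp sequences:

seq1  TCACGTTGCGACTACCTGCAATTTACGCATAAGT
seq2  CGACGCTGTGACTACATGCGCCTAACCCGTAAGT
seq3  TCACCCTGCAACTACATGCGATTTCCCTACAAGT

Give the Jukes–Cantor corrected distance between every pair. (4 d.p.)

seq1–seq2: 11/34 sites differ → p ≈ 0.323529, d = −0.75 ln(1 − 0.431372) = 0.423397 ≈ 0.4234.
seq1–seq3: 9/34 sites differ → p ≈ 0.264706, d = −0.75 ln(1 − 0.352941) = 0.326488 ≈ 0.3265.
seq2–seq3: 12/34 sites differ → p ≈ 0.352941, d = −0.75 ln(1 − 0.470588) = 0.476991 ≈ 0.4770.

d(seq1,seq2) = 0.4234, d(seq1,seq3) = 0.3265, d(seq2,seq3) = 0.4770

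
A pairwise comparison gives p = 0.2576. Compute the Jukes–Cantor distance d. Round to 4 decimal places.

0.3156

d = −(3/4) ln(1 − 4p/3) = −0.75 ln(1 − 0.343467) = −0.75 ln(0.656533)
  = −0.75 × (-0.420782) = 0.315587 substitutions/site.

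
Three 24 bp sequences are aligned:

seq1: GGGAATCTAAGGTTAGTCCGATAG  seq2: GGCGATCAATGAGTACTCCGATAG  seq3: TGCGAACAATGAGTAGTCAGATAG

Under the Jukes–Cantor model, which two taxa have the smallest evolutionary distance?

seq1–seq2: 7/24 differ, p = 0.292, d = 0.369.
seq1–seq3: 9/24 differ, p = 0.375, d = 0.520.
seq2–seq3: 4/24 differ, p = 0.167, d = 0.188.
The smallest distance is between seq2 and seq3.

seq2 and seq3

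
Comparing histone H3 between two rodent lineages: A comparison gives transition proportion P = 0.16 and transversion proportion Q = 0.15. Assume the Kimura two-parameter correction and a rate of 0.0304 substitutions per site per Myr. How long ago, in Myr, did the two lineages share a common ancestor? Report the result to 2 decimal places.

Under the Kimura two-parameter model, d = −½ ln(1 − 2P − Q) − ¼ ln(1 − 2Q).
1 − 2P − Q = 0.53, giving −½ ln(0.53) = 0.317439.
1 − 2Q = 0.7, giving −¼ ln(0.7) = 0.089169.
d = 0.317439 + 0.089169 = 0.406608.
Under a molecular clock d = 2μt, so t = d/(2μ) = 0.406608 / (2 × 0.0304) = 6.69 Myr.

6.69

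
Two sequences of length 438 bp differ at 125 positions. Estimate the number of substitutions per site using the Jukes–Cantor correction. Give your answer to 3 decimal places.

p = 125/438 ≈ 0.285388.
d = −(3/4) ln(1 − 4p/3) = −0.75 ln(1 − 0.380517) = −0.75 ln(0.619483)
  = −0.75 × (-0.478870) = 0.359153 substitutions/site.

0.359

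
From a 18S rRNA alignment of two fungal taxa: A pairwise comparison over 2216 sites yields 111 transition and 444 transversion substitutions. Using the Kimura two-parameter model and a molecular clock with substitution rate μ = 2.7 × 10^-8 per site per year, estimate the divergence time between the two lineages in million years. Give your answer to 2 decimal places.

P = 111/2216 ≈ 0.05009 and Q = 444/2216 ≈ 0.200361.
Under the Kimura two-parameter model, d = −½ ln(1 − 2P − Q) − ¼ ln(1 − 2Q).
1 − 2P − Q = 0.699459, giving −½ ln(0.699459) = 0.178724.
1 − 2Q = 0.599278, giving −¼ ln(0.599278) = 0.128007.
d = 0.178724 + 0.128007 = 0.306731.
Under a molecular clock d = 2μt, so t = d/(2μ) = 0.306731 / (2 × 2.7 × 10^-8) = 5.68 million years.

5.68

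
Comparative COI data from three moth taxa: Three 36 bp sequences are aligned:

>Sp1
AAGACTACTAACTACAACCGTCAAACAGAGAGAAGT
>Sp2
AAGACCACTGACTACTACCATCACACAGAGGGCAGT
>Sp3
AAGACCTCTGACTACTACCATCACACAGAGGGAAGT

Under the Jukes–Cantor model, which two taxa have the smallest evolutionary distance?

Sp2 and Sp3

Sp1–Sp2: 7/36 differ, p = 0.194, d = 0.225.
Sp1–Sp3: 7/36 differ, p = 0.194, d = 0.225.
Sp2–Sp3: 2/36 differ, p = 0.056, d = 0.058.
The smallest distance is between Sp2 and Sp3.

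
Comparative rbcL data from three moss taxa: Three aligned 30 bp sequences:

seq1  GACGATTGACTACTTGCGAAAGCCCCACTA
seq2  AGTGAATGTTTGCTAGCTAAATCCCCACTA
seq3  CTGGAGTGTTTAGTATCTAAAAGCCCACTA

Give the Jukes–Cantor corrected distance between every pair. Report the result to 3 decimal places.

seq1–seq2: 10/30 sites differ → p ≈ 0.333333, d = −0.75 ln(1 − 0.444444) = 0.440839 ≈ 0.441.
seq1–seq3: 12/30 sites differ → p = 0.4, d = −0.75 ln(1 − 0.533333) = 0.571605 ≈ 0.572.
seq2–seq3: 9/30 sites differ → p = 0.3, d = −0.75 ln(1 − 0.4) = 0.383119 ≈ 0.383.

d(seq1,seq2) = 0.441, d(seq1,seq3) = 0.572, d(seq2,seq3) = 0.383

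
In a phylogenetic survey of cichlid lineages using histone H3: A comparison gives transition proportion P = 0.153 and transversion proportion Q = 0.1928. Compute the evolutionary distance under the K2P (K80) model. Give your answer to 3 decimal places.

0.467

Under the Kimura two-parameter model, d = −½ ln(1 − 2P − Q) − ¼ ln(1 − 2Q).
1 − 2P − Q = 0.5012, giving −½ ln(0.5012) = 0.345375.
1 − 2Q = 0.6144, giving −¼ ln(0.6144) = 0.121777.
d = 0.345375 + 0.121777 = 0.467152.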